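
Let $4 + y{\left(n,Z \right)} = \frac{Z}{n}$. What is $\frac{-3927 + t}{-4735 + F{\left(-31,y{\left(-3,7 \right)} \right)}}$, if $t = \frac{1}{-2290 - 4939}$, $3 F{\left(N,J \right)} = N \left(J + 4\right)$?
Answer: $\frac{127747278}{153247571} \approx 0.8336$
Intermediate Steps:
$y{\left(n,Z \right)} = -4 + \frac{Z}{n}$
$F{\left(N,J \right)} = \frac{N \left(4 + J\right)}{3}$ ($F{\left(N,J \right)} = \frac{N \left(J + 4\right)}{3} = \frac{N \left(4 + J\right)}{3}$)
$t = - \frac{1}{7229}$ ($t = \frac{1}{-7229} = - \frac{1}{7229} \approx -0.00013833$)
$\frac{-3927 + t}{-4735 + F{\left(-31,y{\left(-3,7 \right)} \right)}} = \frac{-3927 - \frac{1}{7229}}{-4735 + \frac{1}{3} \left(-31\right) \left(4 - \left(4 - \frac{7}{-3}\right)\right)} = - \frac{28388284}{7229 \left(-4735 + \frac{1}{3} \left(-31\right) \left(4 + \left(-4 + 7 \left(- \frac{1}{3}\right)\right)\right)\right)} = - \frac{28388284}{7229 \left(-4735 + \frac{1}{3} \left(-31\right) \left(4 - \frac{19}{3}\right)\right)} = - \frac{28388284}{7229 \left(-4735 + \frac{1}{3} \left(-31\right) \left(- \frac{7}{3}\right)\right)} = - \frac{28388284}{7229 \left(-4735 + \frac{217}{9}\right)} = - \frac{28388284}{7229 \left(- \frac{42398}{9}\right)} = \left(- \frac{28388284}{7229}\right) \left(- \frac{9}{42398}\right) = \frac{127747278}{153247571}$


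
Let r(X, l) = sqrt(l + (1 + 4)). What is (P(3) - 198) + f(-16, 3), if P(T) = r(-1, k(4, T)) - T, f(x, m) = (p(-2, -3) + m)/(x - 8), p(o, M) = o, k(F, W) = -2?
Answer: -4825/24 + sqrt(3) ≈ -199.31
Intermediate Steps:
f(x, m) = (-2 + m)/(-8 + x) (f(x, m) = (-2 + m)/(x - 8) = (-2 + m)/(-8 + x))
r(X, l) = sqrt(5 + l) (r(X, l) = sqrt(l + 5) = sqrt(5 + l))
P(T) = sqrt(3) - T (P(T) = sqrt(5 - 2) - T = sqrt(3) - T)
(P(3) - 198) + f(-16, 3) = ((sqrt(3) - 1*3) - 198) + (-2 + 3)/(-8 - 16) = ((sqrt(3) - 3) - 198) + 1/(-24) = ((-3 + sqrt(3)) - 198) - 1/24*1 = (-201 + sqrt(3)) - 1/24 = -4825/24 + sqrt(3)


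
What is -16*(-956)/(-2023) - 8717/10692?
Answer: -181179323/21629916 ≈ -8.3763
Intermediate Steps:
-16*(-956)/(-2023) - 8717/10692 = 15296*(-1/2023) - 8717*1/10692 = -15296/2023 - 8717/10692 = -181179323/21629916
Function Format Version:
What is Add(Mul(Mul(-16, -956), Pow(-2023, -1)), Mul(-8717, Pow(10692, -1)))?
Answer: Rational(-181179323, 21629916) ≈ -8.3763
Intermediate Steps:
Add(Mul(Mul(-16, -956), Pow(-2023, -1)), Mul(-8717, Pow(10692, -1))) = Add(Mul(15296, Rational(-1, 2023)), Mul(-8717, Rational(1, 10692))) = Add(Rational(-15296, 2023), Rational(-8717, 10692)) = Rational(-181179323, 21629916)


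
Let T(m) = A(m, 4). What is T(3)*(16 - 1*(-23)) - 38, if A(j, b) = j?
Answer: 79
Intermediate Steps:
T(m) = m
T(3)*(16 - 1*(-23)) - 38 = 3*(16 - 1*(-23)) - 38 = 3*(16 + 23) - 38 = 3*39 - 38 = 117 - 38 = 79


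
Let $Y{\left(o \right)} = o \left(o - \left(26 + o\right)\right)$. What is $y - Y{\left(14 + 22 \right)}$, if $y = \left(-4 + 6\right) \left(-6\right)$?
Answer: $924$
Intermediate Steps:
$y = -12$ ($y = 2 \left(-6\right) = -12$)
$Y{\left(o \right)} = - 26 o$ ($Y{\left(o \right)} = o \left(-26\right) = - 26 o$)
$y - Y{\left(14 + 22 \right)} = -12 - - 26 \left(14 + 22\right) = -12 - \left(-26\right) 36 = -12 - -936 = -12 + 936 = 924$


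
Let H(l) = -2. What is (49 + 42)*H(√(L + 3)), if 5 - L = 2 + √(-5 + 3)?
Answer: -182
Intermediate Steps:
L = 3 - I*√2 (L = 5 - (2 + √(-5 + 3)) = 5 - (2 + √(-2)) = 5 - (2 + I*√2) = 5 + (-2 - I*√2) = 3 - I*√2 ≈ 3.0 - 1.4142*I)
(49 + 42)*H(√(L + 3)) = (49 + 42)*(-2) = 91*(-2) = -182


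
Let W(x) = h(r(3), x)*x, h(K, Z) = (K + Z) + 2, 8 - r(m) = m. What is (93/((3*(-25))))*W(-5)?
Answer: 62/5 ≈ 12.400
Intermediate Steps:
r(m) = 8 - m
h(K, Z) = 2 + K + Z
W(x) = x*(7 + x) (W(x) = (2 + (8 - 1*3) + x)*x = (2 + (8 - 3) + x)*x = (2 + 5 + x)*x = (7 + x)*x = x*(7 + x))
(93/((3*(-25))))*W(-5) = (93/((3*(-25))))*(-5*(7 - 5)) = (93/(-75))*(-5*2) = (93*(-1/75))*(-10) = -31/25*(-10) = 62/5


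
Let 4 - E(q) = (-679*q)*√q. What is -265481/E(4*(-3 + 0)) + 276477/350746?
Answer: (-46557646459*I + 2252734596*√3)/(701492*(I + 4074*√3)) ≈ 0.78692 - 9.4057*I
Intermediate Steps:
E(q) = 4 + 679*q^(3/2) (E(q) = 4 - (-679*q)*√q = 4 - (-679)*q^(3/2) = 4 + 679*q^(3/2))
-265481/E(4*(-3 + 0)) + 276477/350746 = -265481/(4 + 679*(4*(-3 + 0))^(3/2)) + 276477/350746 = -265481/(4 + 679*(4*(-3))^(3/2)) + 276477*(1/350746) = -265481/(4 + 679*(-12)^(3/2)) + 276477/350746 = -265481/(4 + 679*(-24*I*√3)) + 276477/350746 = -265481/(4 - 16296*I*√3) + 276477/350746 = 276477/350746 - 265481/(4 - 16296*I*√3)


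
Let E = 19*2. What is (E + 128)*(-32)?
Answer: -5312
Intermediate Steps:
E = 38
(E + 128)*(-32) = (38 + 128)*(-32) = 166*(-32) = -5312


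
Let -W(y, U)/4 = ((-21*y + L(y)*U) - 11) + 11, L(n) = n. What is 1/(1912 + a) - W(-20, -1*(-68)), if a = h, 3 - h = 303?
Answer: -6061119/1612 ≈ -3760.0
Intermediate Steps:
h = -300 (h = 3 - 1*303 = 3 - 303 = -300)
W(y, U) = 84*y - 4*U*y (W(y, U) = -4*(((-21*y + y*U) - 11) + 11) = -4*(((-21*y + U*y) - 11) + 11) = -4*((-11 - 21*y + U*y) + 11) = -4*(-21*y + U*y) = 84*y - 4*U*y)
a = -300
1/(1912 + a) - W(-20, -1*(-68)) = 1/(1912 - 300) - 4*(-20)*(21 - (-1)*(-68)) = 1/1612 - 4*(-20)*(21 - 1*68) = 1/1612 - 4*(-20)*(21 - 68) = 1/1612 - 4*(-20)*(-47) = 1/1612 - 1*3760 = 1/1612 - 3760 = -6061119/1612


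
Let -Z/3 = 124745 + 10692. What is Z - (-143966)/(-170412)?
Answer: -34620207049/85206 ≈ -4.0631e+5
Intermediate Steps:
Z = -406311 (Z = -3*(124745 + 10692) = -3*135437 = -406311)
Z - (-143966)/(-170412) = -406311 - (-143966)/(-170412) = -406311 - (-143966)*(-1)/170412 = -406311 - 1*71983/85206 = -406311 - 71983/85206 = -34620207049/85206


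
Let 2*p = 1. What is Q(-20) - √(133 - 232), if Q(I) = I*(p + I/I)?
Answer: -30 - 3*I*√11 ≈ -30.0 - 9.9499*I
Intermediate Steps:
p = ½ (p = (½)*1 = ½ ≈ 0.50000)
Q(I) = 3*I/2 (Q(I) = I*(½ + I/I) = I*(½ + 1) = I*(3/2) = 3*I/2)
Q(-20) - √(133 - 232) = (3/2)*(-20) - √(133 - 232) = -30 - √(-99) = -30 - 3*I*√11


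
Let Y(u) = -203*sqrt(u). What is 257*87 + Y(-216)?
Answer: 22359 - 1218*I*sqrt(6) ≈ 22359.0 - 2983.5*I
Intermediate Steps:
257*87 + Y(-216) = 257*87 - 1218*I*sqrt(6) = 22359 - 1218*I*sqrt(6)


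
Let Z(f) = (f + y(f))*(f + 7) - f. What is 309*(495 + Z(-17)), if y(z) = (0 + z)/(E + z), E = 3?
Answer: 1448901/7 ≈ 2.0699e+5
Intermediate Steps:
y(z) = z/(3 + z) (y(z) = (0 + z)/(3 + z) = z/(3 + z))
Z(f) = -f + (7 + f)*(f + f/(3 + f)) (Z(f) = (f + f/(3 + f))*(f + 7) - f = (f + f/(3 + f))*(7 + f) - f = (7 + f)*(f + f/(3 + f)) - f = -f + (7 + f)*(f + f/(3 + f)))
309*(495 + Z(-17)) = 309*(495 - 17*(25 + (-17)**2 + 10*(-17))/(3 - 17)) = 309*(495 - 17*(25 + 289 - 170)/(-14)) = 309*(495 - 17*(-1/14)*144) = 309*(495 + 1224/7) = 309*(4689/7) = 1448901/7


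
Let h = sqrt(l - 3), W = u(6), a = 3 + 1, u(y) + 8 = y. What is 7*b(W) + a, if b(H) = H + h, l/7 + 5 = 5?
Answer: -10 + 7*I*sqrt(3) ≈ -10.0 + 12.124*I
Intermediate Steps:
u(y) = -8 + y
l = 0 (l = -35 + 7*5 = -35 + 35 = 0)
a = 4
W = -2 (W = -8 + 6 = -2)
h = I*sqrt(3) (h = sqrt(0 - 3) = sqrt(-3) = I*sqrt(3) ≈ 1.732*I)
b(H) = H + I*sqrt(3)
7*b(W) + a = 7*(-2 + I*sqrt(3)) + 4 = (-14 + 7*I*sqrt(3)) + 4 = -10 + 7*I*sqrt(3)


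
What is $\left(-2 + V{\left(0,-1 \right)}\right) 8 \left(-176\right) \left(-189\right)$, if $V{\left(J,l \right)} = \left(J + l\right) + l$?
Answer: $-1064448$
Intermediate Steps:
$V{\left(J,l \right)} = J + 2 l$
$\left(-2 + V{\left(0,-1 \right)}\right) 8 \left(-176\right) \left(-189\right) = \left(-2 + \left(0 + 2 \left(-1\right)\right)\right) 8 \left(-176\right) \left(-189\right) = \left(-2 + \left(0 - 2\right)\right) 8 \left(-176\right) \left(-189\right) = \left(-2 - 2\right) 8 \left(-176\right) \left(-189\right) = \left(-4\right) 8 \left(-176\right) \left(-189\right) = \left(-32\right) \left(-176\right) \left(-189\right) = 5632 \left(-189\right) = -1064448$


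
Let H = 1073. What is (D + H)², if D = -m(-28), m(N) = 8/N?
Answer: 56445169/49 ≈ 1.1519e+6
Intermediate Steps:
D = 2/7 (D = -8/(-28) = -8*(-1)/28 = -1*(-2/7) = 2/7 ≈ 0.28571)
(D + H)² = (2/7 + 1073)² = (7513/7)² = 56445169/49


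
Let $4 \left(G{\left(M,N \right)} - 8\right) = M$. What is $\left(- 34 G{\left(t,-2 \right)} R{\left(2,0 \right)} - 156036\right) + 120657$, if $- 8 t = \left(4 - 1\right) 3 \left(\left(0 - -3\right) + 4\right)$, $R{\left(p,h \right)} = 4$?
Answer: $- \frac{144797}{4} \approx -36199.0$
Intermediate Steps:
$t = - \frac{63}{8}$ ($t = - \frac{\left(4 - 1\right) 3 \left(\left(0 - -3\right) + 4\right)}{8} = - \frac{3 \cdot 3 \left(\left(0 + 3\right) + 4\right)}{8} = - \frac{9 \left(3 + 4\right)}{8} = - \frac{9 \cdot 7}{8} = \left(- \frac{1}{8}\right) 63 = - \frac{63}{8} \approx -7.875$)
$G{\left(M,N \right)} = 8 + \frac{M}{4}$
$\left(- 34 G{\left(t,-2 \right)} R{\left(2,0 \right)} - 156036\right) + 120657 = \left(- 34 \left(8 + \frac{1}{4} \left(- \frac{63}{8}\right)\right) 4 - 156036\right) + 120657 = \left(- 34 \left(8 - \frac{63}{32}\right) 4 - 156036\right) + 120657 = \left(\left(-34\right) \frac{193}{32} \cdot 4 - 156036\right) + 120657 = \left(\left(- \frac{3281}{16}\right) 4 - 156036\right) + 120657 = \left(- \frac{3281}{4} - 156036\right) + 120657 = - \frac{627425}{4} + 120657 = - \frac{144797}{4}$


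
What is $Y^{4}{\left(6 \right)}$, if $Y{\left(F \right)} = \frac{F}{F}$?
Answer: $1$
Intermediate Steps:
$Y{\left(F \right)} = 1$
$Y^{4}{\left(6 \right)} = 1^{4} = 1$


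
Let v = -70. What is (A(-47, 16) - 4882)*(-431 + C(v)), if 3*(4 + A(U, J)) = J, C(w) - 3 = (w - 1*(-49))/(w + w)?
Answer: 62645797/30 ≈ 2.0882e+6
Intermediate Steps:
C(w) = 3 + (49 + w)/(2*w) (C(w) = 3 + (w - 1*(-49))/(w + w) = 3 + (w + 49)/((2*w)) = 3 + (49 + w)*(1/(2*w)) = 3 + (49 + w)/(2*w))
A(U, J) = -4 + J/3
(A(-47, 16) - 4882)*(-431 + C(v)) = ((-4 + (⅓)*16) - 4882)*(-431 + (7/2)*(7 - 70)/(-70)) = ((-4 + 16/3) - 4882)*(-431 + (7/2)*(-1/70)*(-63)) = (4/3 - 4882)*(-431 + 63/20) = -14642/3*(-8557/20) = 62645797/30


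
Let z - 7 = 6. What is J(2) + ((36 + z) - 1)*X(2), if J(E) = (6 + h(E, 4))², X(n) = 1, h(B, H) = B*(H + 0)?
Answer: 244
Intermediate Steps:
z = 13 (z = 7 + 6 = 13)
h(B, H) = B*H
J(E) = (6 + 4*E)² (J(E) = (6 + E*4)² = (6 + 4*E)²)
J(2) + ((36 + z) - 1)*X(2) = 4*(3 + 2*2)² + ((36 + 13) - 1)*1 = 4*(3 + 4)² + (49 - 1)*1 = 4*7² + 48*1 = 4*49 + 48 = 196 + 48 = 244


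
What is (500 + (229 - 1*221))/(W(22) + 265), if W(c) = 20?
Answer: 508/285 ≈ 1.7825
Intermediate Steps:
(500 + (229 - 1*221))/(W(22) + 265) = (500 + (229 - 1*221))/(20 + 265) = (500 + (229 - 221))/285 = (500 + 8)*(1/285) = 508*(1/285) = 508/285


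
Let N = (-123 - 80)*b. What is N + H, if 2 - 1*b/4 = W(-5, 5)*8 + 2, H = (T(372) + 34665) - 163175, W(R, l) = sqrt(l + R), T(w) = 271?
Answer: -128239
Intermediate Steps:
W(R, l) = sqrt(R + l)
H = -128239 (H = (271 + 34665) - 163175 = 34936 - 163175 = -128239)
b = 0 (b = 8 - 4*(sqrt(-5 + 5)*8 + 2) = 8 - 4*(sqrt(0)*8 + 2) = 8 - 4*(0*8 + 2) = 8 - 4*(0 + 2) = 8 - 4*2 = 8 - 8 = 0)
N = 0 (N = (-123 - 80)*0 = -203*0 = 0)
N + H = 0 - 128239 = -128239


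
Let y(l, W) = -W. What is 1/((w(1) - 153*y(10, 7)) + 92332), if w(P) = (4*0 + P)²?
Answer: 1/93404 ≈ 1.0706e-5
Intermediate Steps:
w(P) = P² (w(P) = (0 + P)² = P²)
1/((w(1) - 153*y(10, 7)) + 92332) = 1/((1² - (-153)*7) + 92332) = 1/((1 - 153*(-7)) + 92332) = 1/((1 + 1071) + 92332) = 1/(1072 + 92332) = 1/93404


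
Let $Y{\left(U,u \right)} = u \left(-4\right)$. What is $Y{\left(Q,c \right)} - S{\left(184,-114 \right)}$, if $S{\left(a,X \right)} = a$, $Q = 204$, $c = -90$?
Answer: $176$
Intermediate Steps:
$Y{\left(U,u \right)} = - 4 u$
$Y{\left(Q,c \right)} - S{\left(184,-114 \right)} = \left(-4\right) \left(-90\right) - 184 = 360 - 184 = 176$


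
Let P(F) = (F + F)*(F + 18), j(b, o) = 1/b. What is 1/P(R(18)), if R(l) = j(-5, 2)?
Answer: -25/178 ≈ -0.14045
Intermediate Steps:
j(b, o) = 1/b
R(l) = -1/5 (R(l) = 1/(-5) = -1/5)
P(F) = 2*F*(18 + F) (P(F) = (2*F)*(18 + F) = 2*F*(18 + F))
1/P(R(18)) = 1/(2*(-1/5)*(18 - 1/5)) = 1/(2*(-1/5)*(89/5)) = 1/(-178/25) = -25/178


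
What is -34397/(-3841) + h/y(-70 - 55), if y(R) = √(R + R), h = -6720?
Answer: 34397/3841 + 672*I*√10/5 ≈ 8.9552 + 425.01*I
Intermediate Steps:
y(R) = √2*√R (y(R) = √(2*R) = √2*√R)
-34397/(-3841) + h/y(-70 - 55) = -34397/(-3841) - 6720*√2/(2*√(-70 - 55)) = -34397*(-1/3841) - 6720*(-I*√10/50) = 34397/3841 - 6720*(-I*√10/50) = 34397/3841 - (-672)*I*√10/5 = 34397/3841 + 672*I*√10/5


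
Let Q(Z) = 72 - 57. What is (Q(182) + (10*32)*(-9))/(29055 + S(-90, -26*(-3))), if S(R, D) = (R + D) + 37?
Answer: -573/5816 ≈ -0.098521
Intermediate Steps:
Q(Z) = 15
S(R, D) = 37 + D + R (S(R, D) = (D + R) + 37 = 37 + D + R)
(Q(182) + (10*32)*(-9))/(29055 + S(-90, -26*(-3))) = (15 + (10*32)*(-9))/(29055 + (37 - 26*(-3) - 90)) = (15 + 320*(-9))/(29055 + (37 + 78 - 90)) = (15 - 2880)/(29055 + 25) = -2865/29080 = -2865*1/29080 = -573/5816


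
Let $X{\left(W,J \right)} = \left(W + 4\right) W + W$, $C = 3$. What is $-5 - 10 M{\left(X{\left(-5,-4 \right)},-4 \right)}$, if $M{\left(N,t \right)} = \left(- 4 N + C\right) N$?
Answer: $-5$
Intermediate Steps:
$X{\left(W,J \right)} = W + W \left(4 + W\right)$ ($X{\left(W,J \right)} = \left(4 + W\right) W + W = W \left(4 + W\right) + W = W + W \left(4 + W\right)$)
$M{\left(N,t \right)} = N \left(3 - 4 N\right)$ ($M{\left(N,t \right)} = \left(- 4 N + 3\right) N = \left(3 - 4 N\right) N = N \left(3 - 4 N\right)$)
$-5 - 10 M{\left(X{\left(-5,-4 \right)},-4 \right)} = -5 - 10 - 5 \left(5 - 5\right) \left(3 - 4 \left(- 5 \left(5 - 5\right)\right)\right) = -5 - 10 \left(-5\right) 0 \left(3 - 4 \left(\left(-5\right) 0\right)\right) = -5 - 10 \cdot 0 \left(3 - 0\right) = -5 - 10 \cdot 0 \left(3 + 0\right) = -5 - 10 \cdot 0 \cdot 3 = -5 - 0 = -5 + 0 = -5$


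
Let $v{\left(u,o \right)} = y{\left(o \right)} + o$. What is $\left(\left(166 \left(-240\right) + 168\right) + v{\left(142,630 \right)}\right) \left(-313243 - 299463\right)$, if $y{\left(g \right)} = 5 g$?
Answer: $21991243752$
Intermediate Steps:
$v{\left(u,o \right)} = 6 o$ ($v{\left(u,o \right)} = 5 o + o = 6 o$)
$\left(\left(166 \left(-240\right) + 168\right) + v{\left(142,630 \right)}\right) \left(-313243 - 299463\right) = \left(\left(166 \left(-240\right) + 168\right) + 6 \cdot 630\right) \left(-313243 - 299463\right) = \left(\left(-39840 + 168\right) + 3780\right) \left(-612706\right) = \left(-39672 + 3780\right) \left(-612706\right) = \left(-35892\right) \left(-612706\right) = 21991243752$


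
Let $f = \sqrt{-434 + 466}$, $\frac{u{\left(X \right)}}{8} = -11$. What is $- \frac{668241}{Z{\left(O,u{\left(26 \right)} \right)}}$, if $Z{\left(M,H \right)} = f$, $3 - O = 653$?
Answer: $- \frac{668241 \sqrt{2}}{8} \approx -1.1813 \cdot 10^{5}$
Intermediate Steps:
$O = -650$ ($O = 3 - 653 = -650$)
$u{\left(X \right)} = -88$ ($u{\left(X \right)} = 8 \left(-11\right) = -88$)
$f = 4 \sqrt{2}$ ($f = \sqrt{32} = 4 \sqrt{2} \approx 5.6569$)
$Z{\left(M,H \right)} = 4 \sqrt{2}$
$- \frac{668241}{Z{\left(O,u{\left(26 \right)} \right)}} = - \frac{668241}{4 \sqrt{2}} = - 668241 \frac{\sqrt{2}}{8} = - \frac{668241 \sqrt{2}}{8}$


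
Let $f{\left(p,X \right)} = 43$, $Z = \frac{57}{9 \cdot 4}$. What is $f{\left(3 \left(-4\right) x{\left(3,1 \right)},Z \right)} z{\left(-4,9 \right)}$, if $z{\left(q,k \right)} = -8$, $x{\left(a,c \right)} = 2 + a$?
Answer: $-344$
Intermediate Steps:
$Z = \frac{19}{12}$ ($Z = \frac{57}{36} = 57 \cdot \frac{1}{36} = \frac{19}{12} \approx 1.5833$)
$f{\left(3 \left(-4\right) x{\left(3,1 \right)},Z \right)} z{\left(-4,9 \right)} = 43 \left(-8\right) = -344$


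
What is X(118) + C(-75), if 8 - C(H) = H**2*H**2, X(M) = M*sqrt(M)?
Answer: -31640617 + 118*sqrt(118) ≈ -3.1639e+7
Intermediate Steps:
X(M) = M**(3/2)
C(H) = 8 - H**4 (C(H) = 8 - H**2*H**2 = 8 - H**4)
X(118) + C(-75) = 118**(3/2) + (8 - 1*(-75)**4) = 118*sqrt(118) + (8 - 1*31640625) = 118*sqrt(118) + (8 - 31640625) = 118*sqrt(118) - 31640617 = -31640617 + 118*sqrt(118)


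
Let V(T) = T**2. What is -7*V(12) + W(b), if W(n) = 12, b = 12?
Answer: -996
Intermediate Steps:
-7*V(12) + W(b) = -7*12**2 + 12 = -7*144 + 12 = -1008 + 12 = -996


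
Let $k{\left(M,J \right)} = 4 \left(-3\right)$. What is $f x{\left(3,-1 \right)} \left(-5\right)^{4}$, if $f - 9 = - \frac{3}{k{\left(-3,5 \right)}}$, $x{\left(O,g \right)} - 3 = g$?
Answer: $\frac{23125}{2} \approx 11563.0$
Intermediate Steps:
$x{\left(O,g \right)} = 3 + g$
$k{\left(M,J \right)} = -12$
$f = \frac{37}{4}$ ($f = 9 - \frac{3}{-12} = 9 - - \frac{1}{4} = 9 + \frac{1}{4} = \frac{37}{4} \approx 9.25$)
$f x{\left(3,-1 \right)} \left(-5\right)^{4} = \frac{37 \left(3 - 1\right)}{4} \left(-5\right)^{4} = \frac{37}{4} \cdot 2 \cdot 625 = \frac{37}{2} \cdot 625 = \frac{23125}{2}$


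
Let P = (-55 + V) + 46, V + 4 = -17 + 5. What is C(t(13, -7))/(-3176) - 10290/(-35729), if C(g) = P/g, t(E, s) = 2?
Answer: 66255305/226950608 ≈ 0.29194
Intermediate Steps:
V = -16 (V = -4 + (-17 + 5) = -4 - 12 = -16)
P = -25 (P = (-55 - 16) + 46 = -71 + 46 = -25)
C(g) = -25/g
C(t(13, -7))/(-3176) - 10290/(-35729) = -25/2/(-3176) - 10290/(-35729) = -25*1/2*(-1/3176) - 10290*(-1/35729) = -25/2*(-1/3176) + 10290/35729 = 25/6352 + 10290/35729 = 66255305/226950608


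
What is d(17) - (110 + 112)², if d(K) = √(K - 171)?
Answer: -49284 + I*√154 ≈ -49284.0 + 12.41*I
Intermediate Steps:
d(K) = √(-171 + K)
d(17) - (110 + 112)² = √(-171 + 17) - (110 + 112)² = √(-154) - 1*222² = I*√154 - 1*49284 = I*√154 - 49284 = -49284 + I*√154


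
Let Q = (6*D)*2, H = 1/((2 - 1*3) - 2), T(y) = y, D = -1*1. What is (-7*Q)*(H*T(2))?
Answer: -56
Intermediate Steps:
D = -1
H = -⅓ (H = 1/((2 - 3) - 2) = 1/(-1 - 2) = 1/(-3) = -⅓ ≈ -0.33333)
Q = -12 (Q = (6*(-1))*2 = -6*2 = -12)
(-7*Q)*(H*T(2)) = (-7*(-12))*(-⅓*2) = 84*(-⅔) = -56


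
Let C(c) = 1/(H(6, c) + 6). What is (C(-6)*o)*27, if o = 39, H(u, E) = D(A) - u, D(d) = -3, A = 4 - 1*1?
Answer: -351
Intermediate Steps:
A = 3 (A = 4 - 1 = 3)
H(u, E) = -3 - u
C(c) = -1/3 (C(c) = 1/((-3 - 1*6) + 6) = 1/((-3 - 6) + 6) = 1/(-9 + 6) = 1/(-3) = -1/3)
(C(-6)*o)*27 = -1/3*39*27 = -13*27 = -351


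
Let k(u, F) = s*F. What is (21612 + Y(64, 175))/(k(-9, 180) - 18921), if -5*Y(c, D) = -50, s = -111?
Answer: -21622/38901 ≈ -0.55582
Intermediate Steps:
Y(c, D) = 10 (Y(c, D) = -⅕*(-50) = 10)
k(u, F) = -111*F
(21612 + Y(64, 175))/(k(-9, 180) - 18921) = (21612 + 10)/(-111*180 - 18921) = 21622/(-19980 - 18921) = 21622/(-38901) = 21622*(-1/38901) = -21622/38901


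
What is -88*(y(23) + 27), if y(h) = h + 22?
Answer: -6336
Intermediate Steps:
y(h) = 22 + h
-88*(y(23) + 27) = -88*((22 + 23) + 27) = -88*(45 + 27) = -88*72 = -6336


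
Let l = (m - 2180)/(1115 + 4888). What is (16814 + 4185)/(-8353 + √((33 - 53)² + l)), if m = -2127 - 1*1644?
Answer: -1052954095941/418842576578 - 62997*√1597631083/418842576578 ≈ -2.5200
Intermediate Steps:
m = -3771 (m = -2127 - 1644 = -3771)
l = -5951/6003 (l = (-3771 - 2180)/(1115 + 4888) = -5951/6003 ≈ -0.99134)
(16814 + 4185)/(-8353 + √((33 - 53)² + l)) = (16814 + 4185)/(-8353 + √((33 - 53)² - 5951/6003)) = 20999/(-8353 + √((-20)² - 5951/6003)) = 20999/(-8353 + √(400 - 5951/6003)) = 20999/(-8353 + √(2395249/6003)) = 20999/(-8353 + √1597631083/2001)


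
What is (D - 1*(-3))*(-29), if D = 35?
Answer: -1102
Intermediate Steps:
(D - 1*(-3))*(-29) = (35 - 1*(-3))*(-29) = (35 + 3)*(-29) = 38*(-29) = -1102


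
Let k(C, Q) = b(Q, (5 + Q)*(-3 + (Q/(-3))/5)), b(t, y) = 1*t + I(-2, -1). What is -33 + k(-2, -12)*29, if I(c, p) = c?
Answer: -439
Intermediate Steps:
b(t, y) = -2 + t (b(t, y) = 1*t - 2 = t - 2 = -2 + t)
k(C, Q) = -2 + Q
-33 + k(-2, -12)*29 = -33 + (-2 - 12)*29 = -33 - 14*29 = -33 - 406 = -439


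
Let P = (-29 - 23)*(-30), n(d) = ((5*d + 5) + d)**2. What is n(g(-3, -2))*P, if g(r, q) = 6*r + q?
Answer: 20631000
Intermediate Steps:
g(r, q) = q + 6*r
n(d) = (5 + 6*d)**2 (n(d) = ((5 + 5*d) + d)**2 = (5 + 6*d)**2)
P = 1560 (P = -52*(-30) = 1560)
n(g(-3, -2))*P = (5 + 6*(-2 + 6*(-3)))**2*1560 = (5 + 6*(-2 - 18))**2*1560 = (5 + 6*(-20))**2*1560 = (5 - 120)**2*1560 = (-115)**2*1560 = 13225*1560 = 20631000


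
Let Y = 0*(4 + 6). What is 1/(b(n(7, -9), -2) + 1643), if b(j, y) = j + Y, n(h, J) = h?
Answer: 1/1650 ≈ 0.00060606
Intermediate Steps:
Y = 0 (Y = 0*10 = 0)
b(j, y) = j (b(j, y) = j + 0 = j)
1/(b(n(7, -9), -2) + 1643) = 1/(7 + 1643) = 1/1650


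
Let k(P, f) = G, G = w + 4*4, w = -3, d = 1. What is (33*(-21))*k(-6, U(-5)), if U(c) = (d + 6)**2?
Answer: -9009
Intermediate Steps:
U(c) = 49 (U(c) = (1 + 6)**2 = 7**2 = 49)
G = 13 (G = -3 + 4*4 = -3 + 16 = 13)
k(P, f) = 13
(33*(-21))*k(-6, U(-5)) = (33*(-21))*13 = -693*13 = -9009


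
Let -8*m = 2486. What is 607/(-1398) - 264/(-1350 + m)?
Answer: -2556013/9286914 ≈ -0.27523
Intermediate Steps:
m = -1243/4 (m = -⅛*2486 = -1243/4 ≈ -310.75)
607/(-1398) - 264/(-1350 + m) = 607/(-1398) - 264/(-1350 - 1243/4) = 607*(-1/1398) - 264/(-6643/4) = -607/1398 - 264*(-4/6643) = -607/1398 + 1056/6643 = -2556013/9286914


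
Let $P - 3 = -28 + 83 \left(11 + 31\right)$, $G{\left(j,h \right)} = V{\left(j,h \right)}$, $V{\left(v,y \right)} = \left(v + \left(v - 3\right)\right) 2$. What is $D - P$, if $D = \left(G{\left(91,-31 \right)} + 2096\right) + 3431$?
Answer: $2424$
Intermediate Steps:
$V{\left(v,y \right)} = -6 + 4 v$ ($V{\left(v,y \right)} = \left(v + \left(-3 + v\right)\right) 2 = \left(-3 + 2 v\right) 2 = -6 + 4 v$)
$G{\left(j,h \right)} = -6 + 4 j$
$D = 5885$ ($D = \left(\left(-6 + 4 \cdot 91\right) + 2096\right) + 3431 = \left(\left(-6 + 364\right) + 2096\right) + 3431 = \left(358 + 2096\right) + 3431 = 2454 + 3431 = 5885$)
$P = 3461$ ($P = 3 - \left(28 - 83 \left(11 + 31\right)\right) = 3 + \left(-28 + 83 \cdot 42\right) = 3 + \left(-28 + 3486\right) = 3 + 3458 = 3461$)
$D - P = 5885 - 3461 = 2424$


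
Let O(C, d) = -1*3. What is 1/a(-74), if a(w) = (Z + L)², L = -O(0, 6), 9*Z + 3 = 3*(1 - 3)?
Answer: ¼ ≈ 0.25000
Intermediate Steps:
O(C, d) = -3
Z = -1 (Z = -⅓ + (3*(1 - 3))/9 = -⅓ + (3*(-2))/9 = -⅓ + (⅑)*(-6) = -⅓ - ⅔ = -1)
L = 3 (L = -1*(-3) = 3)
a(w) = 4 (a(w) = (-1 + 3)² = 2² = 4)
1/a(-74) = 1/4 = ¼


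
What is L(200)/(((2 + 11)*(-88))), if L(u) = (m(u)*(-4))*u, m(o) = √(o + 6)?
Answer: 100*√206/143 ≈ 10.037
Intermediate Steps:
m(o) = √(6 + o)
L(u) = -4*u*√(6 + u) (L(u) = (√(6 + u)*(-4))*u = (-4*√(6 + u))*u = -4*u*√(6 + u))
L(200)/(((2 + 11)*(-88))) = (-4*200*√(6 + 200))/(((2 + 11)*(-88))) = (-4*200*√206)/((13*(-88))) = -800*√206/(-1144) = -800*√206*(-1/1144) = 100*√206/143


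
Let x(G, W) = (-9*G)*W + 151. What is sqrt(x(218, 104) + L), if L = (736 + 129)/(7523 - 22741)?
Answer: I*sqrt(47220014544598)/15218 ≈ 451.55*I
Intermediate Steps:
x(G, W) = 151 - 9*G*W (x(G, W) = -9*G*W + 151 = 151 - 9*G*W)
L = -865/15218 (L = 865/(-15218) = 865*(-1/15218) = -865/15218 ≈ -0.056841)
sqrt(x(218, 104) + L) = sqrt((151 - 9*218*104) - 865/15218) = sqrt((151 - 204048) - 865/15218) = sqrt(-203897 - 865/15218) = sqrt(-3102905411/15218) = I*sqrt(47220014544598)/15218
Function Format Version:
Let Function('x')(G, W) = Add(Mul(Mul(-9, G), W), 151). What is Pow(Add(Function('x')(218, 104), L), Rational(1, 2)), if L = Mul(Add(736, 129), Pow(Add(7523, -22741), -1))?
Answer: Mul(Rational(1, 15218), I, Pow(47220014544598, Rational(1, 2))) ≈ Mul(451.55, I)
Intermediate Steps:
Function('x')(G, W) = Add(151, Mul(-9, G, W)) (Function('x')(G, W) = Add(Mul(-9, G, W), 151) = Add(151, Mul(-9, G, W)))
L = Rational(-865, 15218) (L = Mul(865, Pow(-15218, -1)) = Mul(865, Rational(-1, 15218)) = Rational(-865, 15218) ≈ -0.056841)
Pow(Add(Function('x')(218, 104), L), Rational(1, 2)) = Pow(Add(Add(151, Mul(-9, 218, 104)), Rational(-865, 15218)), Rational(1, 2)) = Pow(Add(Add(151, -204048), Rational(-865, 15218)), Rational(1, 2)) = Pow(Add(-203897, Rational(-865, 15218)), Rational(1, 2)) = Pow(Rational(-3102905411, 15218), Rational(1, 2)) = Mul(Rational(1, 15218), I, Pow(47220014544598, Rational(1, 2)))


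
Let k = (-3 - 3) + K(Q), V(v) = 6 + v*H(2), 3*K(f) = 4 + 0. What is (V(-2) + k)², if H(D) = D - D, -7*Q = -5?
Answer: 16/9 ≈ 1.7778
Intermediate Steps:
Q = 5/7 (Q = -⅐*(-5) = 5/7 ≈ 0.71429)
H(D) = 0
K(f) = 4/3 (K(f) = (4 + 0)/3 = (⅓)*4 = 4/3)
V(v) = 6 (V(v) = 6 + v*0 = 6 + 0 = 6)
k = -14/3 (k = (-3 - 3) + 4/3 = -6 + 4/3 = -14/3 ≈ -4.6667)
(V(-2) + k)² = (6 - 14/3)² = (4/3)² = 16/9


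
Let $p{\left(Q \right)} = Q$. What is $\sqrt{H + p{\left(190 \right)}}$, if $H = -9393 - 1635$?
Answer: $i \sqrt{10838} \approx 104.11 i$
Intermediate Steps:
$H = -11028$
$\sqrt{H + p{\left(190 \right)}} = \sqrt{-11028 + 190} = \sqrt{-10838} = i \sqrt{10838}$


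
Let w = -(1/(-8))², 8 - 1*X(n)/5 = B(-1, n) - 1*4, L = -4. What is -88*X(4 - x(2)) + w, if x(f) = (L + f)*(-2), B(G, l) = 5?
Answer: -197121/64 ≈ -3080.0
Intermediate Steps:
x(f) = 8 - 2*f (x(f) = (-4 + f)*(-2) = 8 - 2*f)
X(n) = 35 (X(n) = 40 - 5*(5 - 1*4) = 40 - 5*(5 - 4) = 40 - 5*1 = 40 - 5 = 35)
w = -1/64 (w = -(-⅛)² = -1*1/64 = -1/64 ≈ -0.015625)
-88*X(4 - x(2)) + w = -88*35 - 1/64 = -3080 - 1/64 = -197121/64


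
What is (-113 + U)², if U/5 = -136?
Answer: 628849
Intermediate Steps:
U = -680 (U = 5*(-136) = -680)
(-113 + U)² = (-113 - 680)² = (-793)² = 628849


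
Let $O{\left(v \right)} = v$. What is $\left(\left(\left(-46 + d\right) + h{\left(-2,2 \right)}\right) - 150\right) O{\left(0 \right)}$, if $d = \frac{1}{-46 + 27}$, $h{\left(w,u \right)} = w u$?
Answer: $0$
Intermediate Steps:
$h{\left(w,u \right)} = u w$
$d = - \frac{1}{19}$ ($d = \frac{1}{-19} = - \frac{1}{19} \approx -0.052632$)
$\left(\left(\left(-46 + d\right) + h{\left(-2,2 \right)}\right) - 150\right) O{\left(0 \right)} = \left(\left(\left(-46 - \frac{1}{19}\right) + 2 \left(-2\right)\right) - 150\right) 0 = \left(\left(- \frac{875}{19} - 4\right) - 150\right) 0 = \left(- \frac{951}{19} - 150\right) 0 = \left(- \frac{3801}{19}\right) 0 = 0$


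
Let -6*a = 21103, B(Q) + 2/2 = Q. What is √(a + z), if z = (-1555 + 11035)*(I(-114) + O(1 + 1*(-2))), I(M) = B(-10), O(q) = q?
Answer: I*√4221978/6 ≈ 342.46*I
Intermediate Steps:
B(Q) = -1 + Q
I(M) = -11 (I(M) = -1 - 10 = -11)
a = -21103/6 (a = -⅙*21103 = -21103/6 ≈ -3517.2)
z = -113760 (z = (-1555 + 11035)*(-11 + (1 + 1*(-2))) = 9480*(-11 + (1 - 2)) = 9480*(-11 - 1) = 9480*(-12) = -113760)
√(a + z) = √(-21103/6 - 113760) = √(-703663/6) = I*√4221978/6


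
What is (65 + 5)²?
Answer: 4900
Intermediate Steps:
(65 + 5)² = 70² = 4900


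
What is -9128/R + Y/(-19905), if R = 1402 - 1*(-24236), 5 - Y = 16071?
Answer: 38367878/85054065 ≈ 0.45110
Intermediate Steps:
Y = -16066 (Y = 5 - 1*16071 = 5 - 16071 = -16066)
R = 25638 (R = 1402 + 24236 = 25638)
-9128/R + Y/(-19905) = -9128/25638 - 16066/(-19905) = -9128*1/25638 - 16066*(-1/19905) = -4564/12819 + 16066/19905 = 38367878/85054065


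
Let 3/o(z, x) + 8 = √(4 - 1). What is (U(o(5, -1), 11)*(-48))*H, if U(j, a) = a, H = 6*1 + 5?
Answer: -5808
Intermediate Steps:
H = 11 (H = 6 + 5 = 11)
o(z, x) = 3/(-8 + √3) (o(z, x) = 3/(-8 + √(4 - 1)) = 3/(-8 + √3))
(U(o(5, -1), 11)*(-48))*H = (11*(-48))*11 = -528*11 = -5808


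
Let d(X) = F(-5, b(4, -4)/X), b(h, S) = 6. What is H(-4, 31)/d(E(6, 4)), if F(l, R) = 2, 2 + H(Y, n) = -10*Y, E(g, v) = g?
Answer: 19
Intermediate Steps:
H(Y, n) = -2 - 10*Y
d(X) = 2
H(-4, 31)/d(E(6, 4)) = (-2 - 10*(-4))/2 = (-2 + 40)*(½) = 38*(½) = 19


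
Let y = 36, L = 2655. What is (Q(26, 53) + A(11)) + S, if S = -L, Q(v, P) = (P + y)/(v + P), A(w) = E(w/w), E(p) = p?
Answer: -209577/79 ≈ -2652.9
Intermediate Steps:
A(w) = 1 (A(w) = w/w = 1)
Q(v, P) = (36 + P)/(P + v) (Q(v, P) = (P + 36)/(v + P) = (36 + P)/(P + v))
S = -2655 (S = -1*2655 = -2655)
(Q(26, 53) + A(11)) + S = ((36 + 53)/(53 + 26) + 1) - 2655 = (89/79 + 1) - 2655 = 168/79 - 2655 = -209577/79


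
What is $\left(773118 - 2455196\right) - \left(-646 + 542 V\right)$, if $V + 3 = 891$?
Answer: $-2162728$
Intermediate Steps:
$V = 888$ ($V = -3 + 891 = 888$)
$\left(773118 - 2455196\right) - \left(-646 + 542 V\right) = \left(773118 - 2455196\right) + \left(\left(-542\right) 888 + 646\right) = -1682078 + \left(-481296 + 646\right) = -1682078 - 480650 = -2162728$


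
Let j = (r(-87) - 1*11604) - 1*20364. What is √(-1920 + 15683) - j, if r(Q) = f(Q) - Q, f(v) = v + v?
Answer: 32055 + √13763 ≈ 32172.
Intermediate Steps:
f(v) = 2*v
r(Q) = Q (r(Q) = 2*Q - Q = Q)
j = -32055 (j = (-87 - 1*11604) - 1*20364 = (-87 - 11604) - 20364 = -11691 - 20364 = -32055)
√(-1920 + 15683) - j = √(-1920 + 15683) - 1*(-32055) = √13763 + 32055 = 32055 + √13763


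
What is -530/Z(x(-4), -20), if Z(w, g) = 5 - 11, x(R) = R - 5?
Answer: 265/3 ≈ 88.333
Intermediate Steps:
x(R) = -5 + R
Z(w, g) = -6
-530/Z(x(-4), -20) = -530/(-6) = -530*(-⅙) = 265/3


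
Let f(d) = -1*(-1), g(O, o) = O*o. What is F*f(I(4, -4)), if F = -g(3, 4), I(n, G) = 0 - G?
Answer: -12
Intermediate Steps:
I(n, G) = -G
f(d) = 1
F = -12 (F = -3*4 = -1*12 = -12)
F*f(I(4, -4)) = -12*1 = -12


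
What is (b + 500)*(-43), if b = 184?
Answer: -29412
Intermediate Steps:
(b + 500)*(-43) = (184 + 500)*(-43) = 684*(-43) = -29412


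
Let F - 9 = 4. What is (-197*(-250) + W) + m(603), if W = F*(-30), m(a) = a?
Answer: 49463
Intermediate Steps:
F = 13 (F = 9 + 4 = 13)
W = -390 (W = 13*(-30) = -390)
(-197*(-250) + W) + m(603) = (-197*(-250) - 390) + 603 = (49250 - 390) + 603 = 48860 + 603 = 49463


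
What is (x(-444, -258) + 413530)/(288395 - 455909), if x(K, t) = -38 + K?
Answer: -206524/83757 ≈ -2.4658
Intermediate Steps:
(x(-444, -258) + 413530)/(288395 - 455909) = ((-38 - 444) + 413530)/(288395 - 455909) = (-482 + 413530)/(-167514) = 413048*(-1/167514) = -206524/83757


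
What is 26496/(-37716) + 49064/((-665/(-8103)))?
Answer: 178506741048/298585 ≈ 5.9784e+5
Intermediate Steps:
26496/(-37716) + 49064/((-665/(-8103))) = 26496*(-1/37716) + 49064/((-665*(-1/8103))) = -2208/3143 + 49064/(665/8103) = -2208/3143 + 49064*(8103/665) = -2208/3143 + 397565592/665 = 178506741048/298585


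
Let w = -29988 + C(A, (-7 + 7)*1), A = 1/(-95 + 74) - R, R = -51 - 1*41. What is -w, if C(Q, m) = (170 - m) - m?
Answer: 29818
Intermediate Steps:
R = -92 (R = -51 - 41 = -92)
A = 1931/21 (A = 1/(-95 + 74) - 1*(-92) = 1/(-21) + 92 = -1/21 + 92 = 1931/21 ≈ 91.952)
C(Q, m) = 170 - 2*m
w = -29818 (w = -29988 + (170 - 2*(-7 + 7)) = -29988 + (170 - 0) = -29988 + (170 - 2*0) = -29988 + (170 + 0) = -29988 + 170 = -29818)
-w = -1*(-29818) = 29818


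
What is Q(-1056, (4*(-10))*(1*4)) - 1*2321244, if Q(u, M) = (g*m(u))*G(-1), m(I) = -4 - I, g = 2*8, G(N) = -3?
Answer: -2371740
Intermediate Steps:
g = 16
Q(u, M) = 192 + 48*u (Q(u, M) = (16*(-4 - u))*(-3) = (-64 - 16*u)*(-3) = 192 + 48*u)
Q(-1056, (4*(-10))*(1*4)) - 1*2321244 = (192 + 48*(-1056)) - 1*2321244 = (192 - 50688) - 2321244 = -50496 - 2321244 = -2371740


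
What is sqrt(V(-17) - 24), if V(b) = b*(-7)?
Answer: sqrt(95) ≈ 9.7468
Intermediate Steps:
V(b) = -7*b
sqrt(V(-17) - 24) = sqrt(-7*(-17) - 24) = sqrt(119 - 24) = sqrt(95)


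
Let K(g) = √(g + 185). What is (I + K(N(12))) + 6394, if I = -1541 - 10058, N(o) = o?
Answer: -5205 + √197 ≈ -5191.0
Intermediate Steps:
I = -11599
K(g) = √(185 + g)
(I + K(N(12))) + 6394 = (-11599 + √(185 + 12)) + 6394 = (-11599 + √197) + 6394 = -5205 + √197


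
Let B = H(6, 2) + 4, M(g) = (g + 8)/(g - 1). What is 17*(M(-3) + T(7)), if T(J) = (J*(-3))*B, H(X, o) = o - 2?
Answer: -5797/4 ≈ -1449.3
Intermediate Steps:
H(X, o) = -2 + o
M(g) = (8 + g)/(-1 + g)
B = 4 (B = (-2 + 2) + 4 = 0 + 4 = 4)
T(J) = -12*J (T(J) = (J*(-3))*4 = -3*J*4 = -12*J)
17*(M(-3) + T(7)) = 17*((8 - 3)/(-1 - 3) - 12*7) = 17*(5/(-4) - 84) = 17*(-¼*5 - 84) = 17*(-5/4 - 84) = 17*(-341/4) = -5797/4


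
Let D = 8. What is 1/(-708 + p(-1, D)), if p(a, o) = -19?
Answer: -1/727 ≈ -0.0013755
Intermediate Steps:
1/(-708 + p(-1, D)) = 1/(-708 - 19) = 1/(-727) = -1/727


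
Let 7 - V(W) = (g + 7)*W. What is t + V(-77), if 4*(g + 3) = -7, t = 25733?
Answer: 103653/4 ≈ 25913.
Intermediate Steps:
g = -19/4 (g = -3 + (1/4)*(-7) = -3 - 7/4 = -19/4 ≈ -4.7500)
V(W) = 7 - 9*W/4 (V(W) = 7 - (-19/4 + 7)*W = 7 - 9*W/4)
t + V(-77) = 25733 + (7 - 9/4*(-77)) = 25733 + (7 + 693/4) = 25733 + 721/4 = 103653/4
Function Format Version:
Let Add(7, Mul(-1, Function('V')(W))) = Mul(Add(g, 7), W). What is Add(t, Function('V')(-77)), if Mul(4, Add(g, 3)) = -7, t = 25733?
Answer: Rational(103653, 4) ≈ 25913.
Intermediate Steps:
g = Rational(-19, 4) (g = Add(-3, Mul(Rational(1, 4), -7)) = Add(-3, Rational(-7, 4)) = Rational(-19, 4) ≈ -4.7500)
Function('V')(W) = Add(7, Mul(Rational(-9, 4), W)) (Function('V')(W) = Add(7, Mul(-1, Mul(Add(Rational(-19, 4), 7), W))) = Add(7, Mul(-1, Mul(Rational(9, 4), W))) = Add(7, Mul(Rational(-9, 4), W)))
Add(t, Function('V')(-77)) = Add(25733, Add(7, Mul(Rational(-9, 4), -77))) = Add(25733, Add(7, Rational(693, 4))) = Add(25733, Rational(721, 4)) = Rational(103653, 4)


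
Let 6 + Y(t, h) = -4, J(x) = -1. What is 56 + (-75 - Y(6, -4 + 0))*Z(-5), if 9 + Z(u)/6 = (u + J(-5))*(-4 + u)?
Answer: -17494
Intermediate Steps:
Y(t, h) = -10 (Y(t, h) = -6 - 4 = -10)
Z(u) = -54 + 6*(-1 + u)*(-4 + u) (Z(u) = -54 + 6*((u - 1)*(-4 + u)) = -54 + 6*((-1 + u)*(-4 + u)) = -54 + 6*(-1 + u)*(-4 + u))
56 + (-75 - Y(6, -4 + 0))*Z(-5) = 56 + (-75 - 1*(-10))*(-30 - 30*(-5) + 6*(-5)²) = 56 + (-75 + 10)*(-30 + 150 + 6*25) = 56 - 65*(-30 + 150 + 150) = 56 - 65*270 = 56 - 17550 = -17494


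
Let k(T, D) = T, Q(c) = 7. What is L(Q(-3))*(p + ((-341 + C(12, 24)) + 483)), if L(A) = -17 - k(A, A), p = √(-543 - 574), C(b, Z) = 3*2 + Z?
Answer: -4128 - 24*I*√1117 ≈ -4128.0 - 802.12*I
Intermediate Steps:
C(b, Z) = 6 + Z
p = I*√1117 (p = √(-1117) = I*√1117 ≈ 33.422*I)
L(A) = -17 - A
L(Q(-3))*(p + ((-341 + C(12, 24)) + 483)) = (-17 - 1*7)*(I*√1117 + ((-341 + (6 + 24)) + 483)) = (-17 - 7)*(I*√1117 + ((-341 + 30) + 483)) = -24*(I*√1117 + (-311 + 483)) = -24*(I*√1117 + 172) = -24*(172 + I*√1117) = -4128 - 24*I*√1117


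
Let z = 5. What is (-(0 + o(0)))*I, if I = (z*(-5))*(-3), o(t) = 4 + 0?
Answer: -300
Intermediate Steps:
o(t) = 4
I = 75 (I = (5*(-5))*(-3) = -25*(-3) = 75)
(-(0 + o(0)))*I = -(0 + 4)*75 = -1*4*75 = -4*75 = -300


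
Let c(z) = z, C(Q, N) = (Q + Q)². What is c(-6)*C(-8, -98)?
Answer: -1536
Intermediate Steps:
C(Q, N) = 4*Q² (C(Q, N) = (2*Q)² = 4*Q²)
c(-6)*C(-8, -98) = -24*(-8)² = -24*64 = -6*256 = -1536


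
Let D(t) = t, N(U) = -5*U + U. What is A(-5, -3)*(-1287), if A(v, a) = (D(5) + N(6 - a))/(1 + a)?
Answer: -39897/2 ≈ -19949.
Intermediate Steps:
N(U) = -4*U
A(v, a) = (-19 + 4*a)/(1 + a) (A(v, a) = (5 - 4*(6 - a))/(1 + a) = (5 + (-24 + 4*a))/(1 + a) = (-19 + 4*a)/(1 + a))
A(-5, -3)*(-1287) = ((-19 + 4*(-3))/(1 - 3))*(-1287) = ((-19 - 12)/(-2))*(-1287) = -½*(-31)*(-1287) = (31/2)*(-1287) = -39897/2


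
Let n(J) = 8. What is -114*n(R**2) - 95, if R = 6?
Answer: -1007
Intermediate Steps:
-114*n(R**2) - 95 = -114*8 - 95 = -912 - 95 = -1007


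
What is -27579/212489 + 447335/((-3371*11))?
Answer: -96076423714/7879304609 ≈ -12.194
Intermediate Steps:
-27579/212489 + 447335/((-3371*11)) = -27579*1/212489 + 447335/(-37081) = -27579/212489 + 447335*(-1/37081) = -27579/212489 - 447335/37081 = -96076423714/7879304609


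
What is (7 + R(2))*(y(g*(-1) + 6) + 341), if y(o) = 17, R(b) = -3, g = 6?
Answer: 1432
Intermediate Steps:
(7 + R(2))*(y(g*(-1) + 6) + 341) = (7 - 3)*(17 + 341) = 4*358 = 1432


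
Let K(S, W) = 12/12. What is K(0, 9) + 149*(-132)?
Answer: -19667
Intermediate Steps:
K(S, W) = 1 (K(S, W) = 12*(1/12) = 1)
K(0, 9) + 149*(-132) = 1 + 149*(-132) = 1 - 19668 = -19667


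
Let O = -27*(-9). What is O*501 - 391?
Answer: 121352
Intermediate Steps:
O = 243
O*501 - 391 = 243*501 - 391 = 121743 - 391 = 121352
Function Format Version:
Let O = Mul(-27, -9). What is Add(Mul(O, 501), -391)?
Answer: 121352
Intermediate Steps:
O = 243
Add(Mul(O, 501), -391) = Add(Mul(243, 501), -391) = Add(121743, -391) = 121352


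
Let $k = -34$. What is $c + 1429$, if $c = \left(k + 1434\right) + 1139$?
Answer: $3968$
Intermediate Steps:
$c = 2539$ ($c = \left(-34 + 1434\right) + 1139 = 1400 + 1139 = 2539$)
$c + 1429 = 2539 + 1429 = 3968$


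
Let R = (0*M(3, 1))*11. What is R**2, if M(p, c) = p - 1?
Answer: 0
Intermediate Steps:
M(p, c) = -1 + p
R = 0 (R = (0*(-1 + 3))*11 = (0*2)*11 = 0*11 = 0)
R**2 = 0**2 = 0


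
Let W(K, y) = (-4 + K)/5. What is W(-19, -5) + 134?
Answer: 647/5 ≈ 129.40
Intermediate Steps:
W(K, y) = -⅘ + K/5 (W(K, y) = (-4 + K)*(⅕) = -⅘ + K/5)
W(-19, -5) + 134 = (-⅘ + (⅕)*(-19)) + 134 = (-⅘ - 19/5) + 134 = -23/5 + 134 = 647/5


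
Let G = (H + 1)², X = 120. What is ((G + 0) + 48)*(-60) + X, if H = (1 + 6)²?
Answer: -152760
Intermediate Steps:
H = 49 (H = 7² = 49)
G = 2500 (G = (49 + 1)² = 50² = 2500)
((G + 0) + 48)*(-60) + X = ((2500 + 0) + 48)*(-60) + 120 = (2500 + 48)*(-60) + 120 = 2548*(-60) + 120 = -152880 + 120 = -152760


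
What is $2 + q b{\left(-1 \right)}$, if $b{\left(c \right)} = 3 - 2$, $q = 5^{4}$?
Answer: $627$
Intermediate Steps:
$q = 625$
$b{\left(c \right)} = 1$ ($b{\left(c \right)} = 3 - 2 = 1$)
$2 + q b{\left(-1 \right)} = 2 + 625 \cdot 1 = 2 + 625 = 627$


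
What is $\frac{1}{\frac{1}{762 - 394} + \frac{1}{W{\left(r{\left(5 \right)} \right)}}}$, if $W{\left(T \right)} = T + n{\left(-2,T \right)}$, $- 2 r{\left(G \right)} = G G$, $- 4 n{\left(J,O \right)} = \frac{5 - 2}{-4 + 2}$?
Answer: $- \frac{35696}{2847} \approx -12.538$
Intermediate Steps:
$n{\left(J,O \right)} = \frac{3}{8}$ ($n{\left(J,O \right)} = - \frac{\left(5 - 2\right) \frac{1}{-4 + 2}}{4} = - \frac{3 \frac{1}{-2}}{4} = - \frac{3 \left(- \frac{1}{2}\right)}{4} = \left(- \frac{1}{4}\right) \left(- \frac{3}{2}\right) = \frac{3}{8}$)
$r{\left(G \right)} = - \frac{G^{2}}{2}$ ($r{\left(G \right)} = - \frac{G G}{2} = - \frac{G^{2}}{2}$)
$W{\left(T \right)} = \frac{3}{8} + T$ ($W{\left(T \right)} = T + \frac{3}{8} = \frac{3}{8} + T$)
$\frac{1}{\frac{1}{762 - 394} + \frac{1}{W{\left(r{\left(5 \right)} \right)}}} = \frac{1}{\frac{1}{762 - 394} + \frac{1}{\frac{3}{8} - \frac{5^{2}}{2}}} = \frac{1}{\frac{1}{368} + \frac{1}{\frac{3}{8} - \frac{25}{2}}} = \frac{1}{\frac{1}{368} + \frac{1}{- \frac{97}{8}}} = \frac{1}{\frac{1}{368} - \frac{8}{97}} = \frac{1}{- \frac{2847}{35696}} = - \frac{35696}{2847}$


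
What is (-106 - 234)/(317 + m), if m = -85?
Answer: -85/58 ≈ -1.4655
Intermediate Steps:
(-106 - 234)/(317 + m) = (-106 - 234)/(317 - 85) = -340/232 = -340*1/232 = -85/58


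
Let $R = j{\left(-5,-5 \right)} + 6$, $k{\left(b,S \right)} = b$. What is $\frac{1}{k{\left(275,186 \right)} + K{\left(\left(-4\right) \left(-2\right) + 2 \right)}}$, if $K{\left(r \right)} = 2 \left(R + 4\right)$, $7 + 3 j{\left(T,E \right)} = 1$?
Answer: $\frac{1}{291} \approx 0.0034364$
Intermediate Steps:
$j{\left(T,E \right)} = -2$ ($j{\left(T,E \right)} = - \frac{7}{3} + \frac{1}{3} \cdot 1 = - \frac{7}{3} + \frac{1}{3} = -2$)
$R = 4$ ($R = -2 + 6 = 4$)
$K{\left(r \right)} = 16$ ($K{\left(r \right)} = 2 \left(4 + 4\right) = 2 \cdot 8 = 16$)
$\frac{1}{k{\left(275,186 \right)} + K{\left(\left(-4\right) \left(-2\right) + 2 \right)}} = \frac{1}{275 + 16} = \frac{1}{291}$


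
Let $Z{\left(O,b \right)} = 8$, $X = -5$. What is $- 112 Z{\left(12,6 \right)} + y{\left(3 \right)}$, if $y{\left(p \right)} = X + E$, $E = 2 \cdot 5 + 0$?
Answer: $-891$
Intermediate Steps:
$E = 10$ ($E = 10 + 0 = 10$)
$y{\left(p \right)} = 5$ ($y{\left(p \right)} = -5 + 10 = 5$)
$- 112 Z{\left(12,6 \right)} + y{\left(3 \right)} = \left(-112\right) 8 + 5 = -896 + 5 = -891$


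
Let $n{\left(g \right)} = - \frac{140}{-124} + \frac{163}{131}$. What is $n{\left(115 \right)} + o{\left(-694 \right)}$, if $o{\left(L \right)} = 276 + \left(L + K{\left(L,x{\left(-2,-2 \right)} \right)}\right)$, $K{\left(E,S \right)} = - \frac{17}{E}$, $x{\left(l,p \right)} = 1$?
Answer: $- \frac{1171305803}{2818334} \approx -415.6$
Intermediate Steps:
$n{\left(g \right)} = \frac{9638}{4061}$ ($n{\left(g \right)} = \left(-140\right) \left(- \frac{1}{124}\right) + 163 \cdot \frac{1}{131} = \frac{35}{31} + \frac{163}{131} = \frac{9638}{4061}$)
$o{\left(L \right)} = 276 + L - \frac{17}{L}$ ($o{\left(L \right)} = 276 + \left(L - \frac{17}{L}\right) = 276 + L - \frac{17}{L}$)
$n{\left(115 \right)} + o{\left(-694 \right)} = \frac{9638}{4061} - \left(418 - \frac{17}{694}\right) = \frac{9638}{4061} - \frac{290075}{694} = - \frac{1171305803}{2818334}$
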